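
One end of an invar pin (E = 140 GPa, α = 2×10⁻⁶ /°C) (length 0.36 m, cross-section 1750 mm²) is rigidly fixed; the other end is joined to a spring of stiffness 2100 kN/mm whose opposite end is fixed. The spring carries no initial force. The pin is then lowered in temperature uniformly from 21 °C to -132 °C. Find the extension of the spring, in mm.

δ ≈ 0.027 mm

Free thermal contraction: δ_free = αΔT L = 2×10⁻⁶ × 153 × 360 = 0.1102 mm.
Let P be the tensile force in the spring. The pin extends elastically by PL/(AE) and the spring stretches by P/k; together these equal δ_free.
So P = δ_free / [L/(AE) + 1/k] = 0.1102 / [ 360/(1750×140×10³) + 1/(2100×10³) ].
P = 0.1102 / 1.946×10⁻⁶ = 56620 N.
Spring extension = P/k = 56620/(2100×10³) = 0.02696 mm.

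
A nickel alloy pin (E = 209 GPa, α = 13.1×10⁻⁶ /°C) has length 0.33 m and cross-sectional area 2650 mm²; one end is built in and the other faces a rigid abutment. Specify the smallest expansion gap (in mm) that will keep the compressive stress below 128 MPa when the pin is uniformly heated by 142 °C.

g ≈ 0.412 mm

Free expansion if unrestrained: δ_free = αΔT L = 13.1×10⁻⁶ × 142 × 330 = 0.6139 mm.
At the allowable stress the elastic shortening the wall may impose is σL/E = 128 × 330 / (209×10³) = 0.2021 mm.
So the gap has to take up the difference, g_min = δ_free − σL/E = 0.6139 − 0.2021 = 0.4118 mm.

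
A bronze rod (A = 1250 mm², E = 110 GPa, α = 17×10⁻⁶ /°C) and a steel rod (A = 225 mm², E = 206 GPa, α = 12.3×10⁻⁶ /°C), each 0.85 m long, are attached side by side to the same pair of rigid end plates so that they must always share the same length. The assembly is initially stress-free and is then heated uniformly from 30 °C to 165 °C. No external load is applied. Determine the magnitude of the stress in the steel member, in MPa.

σ ≈ 97.8 MPa (tensile)

Equilibrium of a rigid end plate with no external load gives equal and opposite internal forces ±P in the two members. Since α_{bronze} > α_{steel}, heating drives the bronze into compression and the steel into tension.
Equating the net (thermal + elastic) strains gives |α₁ − α₂|·ΔT = P·[1/(A₁E₁) + 1/(A₂E₂)].
|α₁ − α₂|·ΔT = 4.7×10⁻⁶ × 135 = 0.0006345.
1/(A₁E₁) + 1/(A₂E₂) = 1/(1250×110×10³) + 1/(225×206×10³) = 2.885×10⁻⁸ N⁻¹.
P = 0.0006345 / 2.885×10⁻⁸ = 21990 N = 21.99 kN.
σ_{steel} = P/A₂ = 21990/225 = 97.75 MPa, tensile.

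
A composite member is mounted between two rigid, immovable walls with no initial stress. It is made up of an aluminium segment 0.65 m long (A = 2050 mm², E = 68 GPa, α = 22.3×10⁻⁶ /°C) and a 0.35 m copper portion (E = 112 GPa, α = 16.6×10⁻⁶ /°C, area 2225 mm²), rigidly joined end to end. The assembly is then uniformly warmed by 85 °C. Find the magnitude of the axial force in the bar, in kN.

P ≈ 284 kN (compressive)

If the supports were absent, the total length change would be Σ αᵢΔT Lᵢ = 22.3×10⁻⁶×85×650 + 16.6×10⁻⁶×85×350 = 1.726 mm.
Since the ends are fixed, an axial force P builds up, equal in every segment, with P · Σ Lᵢ/(AᵢEᵢ) = δ_free.
The series flexibility is Σ Lᵢ/(AᵢEᵢ) = 650/(2050×68×10³) + 350/(2225×112×10³) = 6.067×10⁻⁶ mm/N.
So P = 1.726 / 6.067×10⁻⁶ = 284.5 kN, compressive.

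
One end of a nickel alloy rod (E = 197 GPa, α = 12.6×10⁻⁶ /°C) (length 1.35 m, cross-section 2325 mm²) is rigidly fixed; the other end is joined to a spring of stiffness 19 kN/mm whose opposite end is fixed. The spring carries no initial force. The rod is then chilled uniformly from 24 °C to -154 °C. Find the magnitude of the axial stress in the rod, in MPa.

σ ≈ 23.4 MPa (tensile)

The unrestrained thermal change is αΔT L = 12.6×10⁻⁶ × 178 × 1350 = 3.028 mm.
Let P be the tensile force in the spring. The rod extends elastically by PL/(AE) and the spring stretches by P/k; together these equal δ_free.
So P = δ_free / [L/(AE) + 1/k] = 3.028 / [ 1350/(2325×197×10³) + 1/(19×10³) ].
P = 3.028 / 5.558×10⁻⁵ = 54480 N.
σ = P/A = 54480/2325 = 23.43 MPa.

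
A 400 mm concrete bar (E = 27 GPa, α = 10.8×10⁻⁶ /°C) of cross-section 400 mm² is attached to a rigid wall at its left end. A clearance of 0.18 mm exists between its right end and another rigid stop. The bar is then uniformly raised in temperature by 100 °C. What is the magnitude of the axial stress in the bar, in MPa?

σ ≈ 17 MPa (compressive)

Free thermal elongation = αΔT L = 10.8×10⁻⁶ × 100 × 400 = 0.432 mm.
The gap closes (δ_free > 0.18 mm) and the wall then resists a further 0.432 − 0.18 = 0.252 mm of expansion.
Compatibility: PL/(AE) = 0.252 mm, so σ = P/A = E × (0.252/400) = 17.01 MPa.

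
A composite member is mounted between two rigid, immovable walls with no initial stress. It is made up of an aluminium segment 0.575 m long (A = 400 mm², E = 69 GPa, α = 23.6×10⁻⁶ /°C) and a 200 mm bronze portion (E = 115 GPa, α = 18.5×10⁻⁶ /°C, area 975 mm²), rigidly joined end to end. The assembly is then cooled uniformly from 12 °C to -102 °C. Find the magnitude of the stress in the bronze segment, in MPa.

σ ≈ 89.3 MPa (tensile)

Free thermal contraction of the whole bar: Σ αᵢΔT Lᵢ = 23.6×10⁻⁶×114×575 + 18.5×10⁻⁶×114×200 = 1.969 mm.
Since the ends are fixed, an axial force P builds up, equal in every segment, with P · Σ Lᵢ/(AᵢEᵢ) = δ_free.
The series flexibility is Σ Lᵢ/(AᵢEᵢ) = 575/(400×69×10³) + 200/(975×115×10³) = 2.262×10⁻⁵ mm/N.
P = 1.969 / 2.262×10⁻⁵ = 87050 N = 87.05 kN, tensile.
σ_{bronze} = P / A = 87050 / 975 = 89.28 MPa.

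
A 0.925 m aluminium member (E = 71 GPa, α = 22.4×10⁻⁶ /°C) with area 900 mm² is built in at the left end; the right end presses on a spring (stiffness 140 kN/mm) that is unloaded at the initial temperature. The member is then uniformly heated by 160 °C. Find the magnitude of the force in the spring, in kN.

The unrestrained thermal change is αΔT L = 22.4×10⁻⁶ × 160 × 925 = 3.315 mm.
Let P be the compressive force at the spring. The member shortens elastically by PL/(AE) and the spring compresses by P/k; together these equal δ_free.
P [ L/(AE) + 1/k ] = δ_free → P [ 925/(900×71×10³) + 1/(140×10³) ] = 3.315.
P = 3.315 / 2.162×10⁻⁵ = 153300 N.

P ≈ 153 kN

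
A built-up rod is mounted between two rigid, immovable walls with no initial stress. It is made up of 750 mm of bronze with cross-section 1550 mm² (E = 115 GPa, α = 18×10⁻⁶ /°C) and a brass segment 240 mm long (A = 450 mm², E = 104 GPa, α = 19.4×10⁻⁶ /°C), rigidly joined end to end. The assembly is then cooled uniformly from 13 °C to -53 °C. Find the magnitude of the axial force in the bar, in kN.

P ≈ 128 kN (tensile)

Free thermal contraction of the whole bar: Σ αᵢΔT Lᵢ = 18×10⁻⁶×66×750 + 19.4×10⁻⁶×66×240 = 1.198 mm.
Since the ends are fixed, an axial force P builds up, equal in every segment, with P · Σ Lᵢ/(AᵢEᵢ) = δ_free.
Σ Lᵢ/(AᵢEᵢ) = 750/(1550×115×10³) + 240/(450×104×10³) = 9.336×10⁻⁶ mm/N.
So P = 1.198 / 9.336×10⁻⁶ = 128.4 kN, tensile.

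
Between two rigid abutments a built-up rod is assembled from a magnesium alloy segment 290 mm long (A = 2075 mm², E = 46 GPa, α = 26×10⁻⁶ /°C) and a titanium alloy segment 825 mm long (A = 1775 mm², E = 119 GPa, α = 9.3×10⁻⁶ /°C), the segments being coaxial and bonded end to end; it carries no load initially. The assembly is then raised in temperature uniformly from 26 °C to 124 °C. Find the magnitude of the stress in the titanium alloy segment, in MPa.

With the walls removed the bar would change length by δ_free = Σ αᵢΔT Lᵢ = 26×10⁻⁶×98×290 + 9.3×10⁻⁶×98×825 = 1.491 mm.
The rigid supports impose zero overall length change; the single axial force P common to all segments must satisfy P Σ Lᵢ/(AᵢEᵢ) = δ_free.
Σ Lᵢ/(AᵢEᵢ) = 290/(2075×46×10³) + 825/(1775×119×10³) = 6.944×10⁻⁶ mm/N.
So P = 1.491 / 6.944×10⁻⁶ = 214.7 kN, compressive.
σ_{titanium alloy} = P / A = 214700 / 1775 = 121 MPa.

σ ≈ 121 MPa (compressive)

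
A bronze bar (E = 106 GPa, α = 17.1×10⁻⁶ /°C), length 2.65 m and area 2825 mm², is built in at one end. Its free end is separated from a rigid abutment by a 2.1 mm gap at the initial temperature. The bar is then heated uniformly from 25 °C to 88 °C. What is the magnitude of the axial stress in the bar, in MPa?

If the wall were absent the bar would grow by αΔT L = 17.1×10⁻⁶ × 63 × 2650 = 2.855 mm.
The gap closes (δ_free > 2.1 mm) and the wall then resists a further 2.855 − 2.1 = 0.7548 mm of expansion.
So σ = E(δ_free − g)/L = 106×10³ × 0.7548/2650 = 30.19 MPa.

σ ≈ 30.2 MPa (compressive)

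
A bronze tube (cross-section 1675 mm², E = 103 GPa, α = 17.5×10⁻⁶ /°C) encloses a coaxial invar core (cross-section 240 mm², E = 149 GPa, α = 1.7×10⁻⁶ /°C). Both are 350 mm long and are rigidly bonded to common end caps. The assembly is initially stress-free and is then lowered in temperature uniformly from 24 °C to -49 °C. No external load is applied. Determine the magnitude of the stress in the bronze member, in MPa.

Equilibrium of a rigid end plate with no external load gives equal and opposite internal forces ±P in the two members. Since α_{bronze} > α_{invar}, cooling drives the bronze into tension and the invar into compression.
Compatibility of the two members (thermal + elastic change equal): (α₁ − α₂)ΔT = P·[1/(A₁E₁) + 1/(A₂E₂)].
|α₁ − α₂|·ΔT = 15.8×10⁻⁶ × 73 = 0.001153.
1/(A₁E₁) + 1/(A₂E₂) = 1/(1675×103×10³) + 1/(240×149×10³) = 3.376×10⁻⁸ N⁻¹.
P = 0.001153 / 3.376×10⁻⁸ = 34160 N = 34.16 kN.
σ_{bronze} = P/A₁ = 34160/1675 = 20.4 MPa, tensile.

σ ≈ 20.4 MPa (tensile)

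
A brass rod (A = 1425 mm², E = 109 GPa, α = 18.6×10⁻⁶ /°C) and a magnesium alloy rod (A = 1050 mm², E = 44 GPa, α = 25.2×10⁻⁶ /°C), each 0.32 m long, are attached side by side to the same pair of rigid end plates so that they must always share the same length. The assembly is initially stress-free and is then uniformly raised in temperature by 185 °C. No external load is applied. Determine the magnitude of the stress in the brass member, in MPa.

Equilibrium of a rigid end plate with no external load gives equal and opposite internal forces ±P in the two members. Since α_{magnesium alloy} > α_{brass}, heating drives the magnesium alloy into compression and the brass into tension.
Equating the net (thermal + elastic) strains gives |α₁ − α₂|·ΔT = P·[1/(A₁E₁) + 1/(A₂E₂)].
|α₁ − α₂|·ΔT = 6.6×10⁻⁶ × 185 = 0.001221.
1/(A₁E₁) + 1/(A₂E₂) = 1/(1425×109×10³) + 1/(1050×44×10³) = 2.808×10⁻⁸ N⁻¹.
So P = 0.001221 / 2.808×10⁻⁸ = 43.48 kN.
σ_{brass} = P/A₁ = 43480/1425 = 30.51 MPa, tensile.

σ ≈ 30.5 MPa (tensile)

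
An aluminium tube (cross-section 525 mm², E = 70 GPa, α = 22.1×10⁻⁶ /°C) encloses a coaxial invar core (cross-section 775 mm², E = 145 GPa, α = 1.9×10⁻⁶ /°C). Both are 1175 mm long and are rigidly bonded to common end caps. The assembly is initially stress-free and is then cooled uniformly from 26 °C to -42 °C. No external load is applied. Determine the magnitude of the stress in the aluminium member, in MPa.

σ ≈ 72.5 MPa (tensile)

The aluminium has the larger α, so on cooling it would change length more than the invar if both were free. The rigid plates force a common final length, so the aluminium is put into tension and the invar into compression, with equal and opposite forces P (no external load).
Setting the final lengths equal and cancelling L: (α₁ − α₂)ΔT = P/(A₁E₁) + P/(A₂E₂).
|α₁ − α₂|·ΔT = 20.2×10⁻⁶ × 68 = 0.001374.
1/(A₁E₁) + 1/(A₂E₂) = 1/(525×70×10³) + 1/(775×145×10³) = 3.611×10⁻⁸ N⁻¹.
So P = 0.001374 / 3.611×10⁻⁸ = 38.04 kN.
σ_{aluminium} = P/A₁ = 38040/525 = 72.46 MPa, tensile.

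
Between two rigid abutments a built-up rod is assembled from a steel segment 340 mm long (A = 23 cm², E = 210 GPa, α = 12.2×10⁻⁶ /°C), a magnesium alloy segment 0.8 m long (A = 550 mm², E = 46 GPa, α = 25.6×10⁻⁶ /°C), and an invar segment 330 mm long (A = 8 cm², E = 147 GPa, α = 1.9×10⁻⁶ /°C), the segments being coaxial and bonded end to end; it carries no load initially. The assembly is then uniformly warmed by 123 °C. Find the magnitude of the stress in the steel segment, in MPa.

σ ≈ 38.4 MPa (compressive)

Free thermal expansion of the whole bar: Σ αᵢΔT Lᵢ = 12.2×10⁻⁶×123×340 + 25.6×10⁻⁶×123×800 + 1.9×10⁻⁶×123×330 = 3.106 mm.
Since the ends are fixed, an axial force P builds up, equal in every segment, with P · Σ Lᵢ/(AᵢEᵢ) = δ_free.
The series flexibility is Σ Lᵢ/(AᵢEᵢ) = 340/(2300×210×10³) + 800/(550×46×10³) + 330/(800×147×10³) = 3.513×10⁻⁵ mm/N.
So P = 3.106 / 3.513×10⁻⁵ = 88.42 kN, compressive.
σ_{steel} = P / A = 88420 / 2300 = 38.44 MPa.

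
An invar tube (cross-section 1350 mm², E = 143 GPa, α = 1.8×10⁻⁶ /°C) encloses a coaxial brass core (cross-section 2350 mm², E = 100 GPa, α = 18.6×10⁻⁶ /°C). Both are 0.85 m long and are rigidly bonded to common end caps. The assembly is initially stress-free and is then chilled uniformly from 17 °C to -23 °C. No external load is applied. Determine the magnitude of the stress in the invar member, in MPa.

σ ≈ 52.8 MPa (compressive)

Both members must finish at the same length. With the larger α, the brass tends to over-contract; the plates restrain it, putting the brass in tension and the invar in compression. With no external load the two internal forces are equal and opposite, magnitude P.
Equating the net (thermal + elastic) strains gives |α₁ − α₂|·ΔT = P·[1/(A₁E₁) + 1/(A₂E₂)].
|α₁ − α₂|·ΔT = 16.8×10⁻⁶ × 40 = 0.000672.
1/(A₁E₁) + 1/(A₂E₂) = 1/(1350×143×10³) + 1/(2350×100×10³) = 9.435×10⁻⁹ N⁻¹.
P = 0.000672 / 9.435×10⁻⁹ = 71220 N = 71.22 kN.
σ_{invar} = P/A₁ = 71220/1350 = 52.76 MPa, compressive.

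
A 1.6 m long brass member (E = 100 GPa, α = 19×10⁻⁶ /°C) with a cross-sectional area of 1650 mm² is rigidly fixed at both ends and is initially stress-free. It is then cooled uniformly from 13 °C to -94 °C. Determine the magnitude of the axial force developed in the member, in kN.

The ends cannot move, so σ = EαΔT = 100×10³ × 19×10⁻⁶ × 107 = 203.3 MPa.
P = AEαΔT = 1650 × 100×10³ × 19×10⁻⁶ × 107 = 335.4 kN (tensile).

P ≈ 335 kN (tensile)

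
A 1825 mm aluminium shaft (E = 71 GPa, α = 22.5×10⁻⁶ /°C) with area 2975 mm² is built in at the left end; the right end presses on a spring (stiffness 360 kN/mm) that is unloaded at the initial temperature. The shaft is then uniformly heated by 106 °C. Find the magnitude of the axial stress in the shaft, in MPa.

Free thermal expansion: δ_free = αΔT L = 22.5×10⁻⁶ × 106 × 1825 = 4.353 mm.
With a force P in the spring, the elastic change of the shaft is PL/(AE) and that of the spring is P/k; compatibility requires their sum to equal δ_free.
So P = δ_free / [L/(AE) + 1/k] = 4.353 / [ 1825/(2975×71×10³) + 1/(360×10³) ].
P = 4.353 / 1.142×10⁻⁵ = 381200 N.
σ = P/A = 381200/2975 = 128.1 MPa.

σ ≈ 128 MPa (compressive)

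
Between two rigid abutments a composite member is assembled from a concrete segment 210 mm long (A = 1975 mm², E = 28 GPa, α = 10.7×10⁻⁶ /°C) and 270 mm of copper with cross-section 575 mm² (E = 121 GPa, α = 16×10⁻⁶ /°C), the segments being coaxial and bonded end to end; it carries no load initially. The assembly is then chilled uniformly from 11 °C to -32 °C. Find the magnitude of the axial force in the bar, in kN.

Free thermal contraction of the whole bar: Σ αᵢΔT Lᵢ = 10.7×10⁻⁶×43×210 + 16×10⁻⁶×43×270 = 0.2824 mm.
The rigid supports impose zero overall length change; the single axial force P common to all segments must satisfy P Σ Lᵢ/(AᵢEᵢ) = δ_free.
The series flexibility is Σ Lᵢ/(AᵢEᵢ) = 210/(1975×28×10³) + 270/(575×121×10³) = 7.678×10⁻⁶ mm/N.
Hence P = δ_free / Σ(L/AE) = 0.2824/7.678×10⁻⁶ = 36.78 kN (tensile).

P ≈ 36.8 kN (tensile)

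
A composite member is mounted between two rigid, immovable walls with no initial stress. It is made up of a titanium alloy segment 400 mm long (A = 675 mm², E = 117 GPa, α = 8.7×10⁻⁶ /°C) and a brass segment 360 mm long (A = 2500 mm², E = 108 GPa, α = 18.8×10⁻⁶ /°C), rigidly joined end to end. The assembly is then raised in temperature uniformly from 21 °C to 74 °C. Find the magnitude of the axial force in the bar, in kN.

If the supports were absent, the total length change would be Σ αᵢΔT Lᵢ = 8.7×10⁻⁶×53×400 + 18.8×10⁻⁶×53×360 = 0.5431 mm.
The rigid supports impose zero overall length change; the single axial force P common to all segments must satisfy P Σ Lᵢ/(AᵢEᵢ) = δ_free.
The series flexibility is Σ Lᵢ/(AᵢEᵢ) = 400/(675×117×10³) + 360/(2500×108×10³) = 6.398×10⁻⁶ mm/N.
Hence P = δ_free / Σ(L/AE) = 0.5431/6.398×10⁻⁶ = 84.89 kN (compressive).

P ≈ 84.9 kN (compressive)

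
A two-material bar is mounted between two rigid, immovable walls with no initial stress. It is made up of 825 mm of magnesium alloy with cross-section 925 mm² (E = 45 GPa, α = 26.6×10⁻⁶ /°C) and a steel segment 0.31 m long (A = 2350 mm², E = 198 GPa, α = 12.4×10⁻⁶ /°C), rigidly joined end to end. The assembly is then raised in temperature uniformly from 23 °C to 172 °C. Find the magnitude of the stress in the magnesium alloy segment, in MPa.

Free thermal expansion of the whole bar: Σ αᵢΔT Lᵢ = 26.6×10⁻⁶×149×825 + 12.4×10⁻⁶×149×310 = 3.843 mm.
The rigid supports impose zero overall length change; the single axial force P common to all segments must satisfy P Σ Lᵢ/(AᵢEᵢ) = δ_free.
The series flexibility is Σ Lᵢ/(AᵢEᵢ) = 825/(925×45×10³) + 310/(2350×198×10³) = 2.049×10⁻⁵ mm/N.
Hence P = δ_free / Σ(L/AE) = 3.843/2.049×10⁻⁵ = 187.6 kN (compressive).
σ_{magnesium alloy} = P / A = 187600 / 925 = 202.8 MPa.

σ ≈ 203 MPa (compressive)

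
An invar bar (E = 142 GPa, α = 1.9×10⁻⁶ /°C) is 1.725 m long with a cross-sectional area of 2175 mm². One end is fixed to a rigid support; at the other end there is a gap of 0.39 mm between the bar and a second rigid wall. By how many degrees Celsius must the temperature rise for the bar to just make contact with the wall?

ΔT ≈ 119 °C

Contact occurs when the free expansion equals the gap: αΔT L = 0.39 mm.
ΔT = 0.39 / (1.9×10⁻⁶ × 1725) = 119 °C.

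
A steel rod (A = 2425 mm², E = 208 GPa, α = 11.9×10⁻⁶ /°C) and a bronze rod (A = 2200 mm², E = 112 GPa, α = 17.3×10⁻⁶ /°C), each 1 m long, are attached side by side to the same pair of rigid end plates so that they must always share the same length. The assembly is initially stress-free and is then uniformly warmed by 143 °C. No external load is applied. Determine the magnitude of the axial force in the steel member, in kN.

Equilibrium of a rigid end plate with no external load gives equal and opposite internal forces ±P in the two members. Since α_{bronze} > α_{steel}, heating drives the bronze into compression and the steel into tension.
Equating the net (thermal + elastic) strains gives |α₁ − α₂|·ΔT = P·[1/(A₁E₁) + 1/(A₂E₂)].
|α₁ − α₂|·ΔT = 5.4×10⁻⁶ × 143 = 0.0007722.
1/(A₁E₁) + 1/(A₂E₂) = 1/(2425×208×10³) + 1/(2200×112×10³) = 6.041×10⁻⁹ N⁻¹.
So P = 0.0007722 / 6.041×10⁻⁹ = 127.8 kN.

P ≈ 128 kN (tensile in the steel)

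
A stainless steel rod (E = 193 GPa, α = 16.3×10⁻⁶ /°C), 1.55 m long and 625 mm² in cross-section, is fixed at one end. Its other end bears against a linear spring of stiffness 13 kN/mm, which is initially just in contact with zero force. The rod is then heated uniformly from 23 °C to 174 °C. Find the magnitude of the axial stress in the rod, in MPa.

If the spring were absent the rod would lengthen by αΔT L = 16.3×10⁻⁶ × 151 × 1550 = 3.815 mm.
With a force P in the spring, the elastic change of the rod is PL/(AE) and that of the spring is P/k; compatibility requires their sum to equal δ_free.
So P = δ_free / [L/(AE) + 1/k] = 3.815 / [ 1550/(625×193×10³) + 1/(13×10³) ].
P = 3.815 / 8.977×10⁻⁵ = 42500 N.
σ = P/A = 42500/625 = 67.99 MPa.

σ ≈ 68 MPa (compressive)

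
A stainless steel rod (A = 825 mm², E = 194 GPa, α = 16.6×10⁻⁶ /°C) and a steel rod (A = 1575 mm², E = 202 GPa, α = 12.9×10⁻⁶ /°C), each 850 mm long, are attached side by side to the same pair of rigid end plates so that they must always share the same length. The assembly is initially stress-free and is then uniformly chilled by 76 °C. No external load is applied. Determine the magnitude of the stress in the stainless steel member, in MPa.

Equilibrium of a rigid end plate with no external load gives equal and opposite internal forces ±P in the two members. Since α_{stainless steel} > α_{steel}, cooling drives the stainless steel into tension and the steel into compression.
Equating the net (thermal + elastic) strains gives |α₁ − α₂|·ΔT = P·[1/(A₁E₁) + 1/(A₂E₂)].
|α₁ − α₂|·ΔT = 3.7×10⁻⁶ × 76 = 0.0002812.
1/(A₁E₁) + 1/(A₂E₂) = 1/(825×194×10³) + 1/(1575×202×10³) = 9.391×10⁻⁹ N⁻¹.
P = 0.0002812 / 9.391×10⁻⁹ = 29940 N = 29.94 kN.
σ_{stainless steel} = P/A₁ = 29940/825 = 36.29 MPa, tensile.

σ ≈ 36.3 MPa (tensile)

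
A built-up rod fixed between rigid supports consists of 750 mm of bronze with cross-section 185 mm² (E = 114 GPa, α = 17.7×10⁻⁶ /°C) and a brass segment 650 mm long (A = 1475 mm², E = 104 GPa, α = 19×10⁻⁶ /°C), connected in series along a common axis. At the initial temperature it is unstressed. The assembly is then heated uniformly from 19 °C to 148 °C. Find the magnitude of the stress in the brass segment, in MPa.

σ ≈ 56.3 MPa (compressive)

Free thermal expansion of the whole bar: Σ αᵢΔT Lᵢ = 17.7×10⁻⁶×129×750 + 19×10⁻⁶×129×650 = 3.306 mm.
The walls prevent any net length change, so an axial force P (same in every segment) develops. Compatibility: P · Σ Lᵢ/(AᵢEᵢ) = δ_free.
The series flexibility is Σ Lᵢ/(AᵢEᵢ) = 750/(185×114×10³) + 650/(1475×104×10³) = 3.98×10⁻⁵ mm/N.
Hence P = δ_free / Σ(L/AE) = 3.306/3.98×10⁻⁵ = 83.06 kN (compressive).
σ_{brass} = P / A = 83060 / 1475 = 56.31 MPa.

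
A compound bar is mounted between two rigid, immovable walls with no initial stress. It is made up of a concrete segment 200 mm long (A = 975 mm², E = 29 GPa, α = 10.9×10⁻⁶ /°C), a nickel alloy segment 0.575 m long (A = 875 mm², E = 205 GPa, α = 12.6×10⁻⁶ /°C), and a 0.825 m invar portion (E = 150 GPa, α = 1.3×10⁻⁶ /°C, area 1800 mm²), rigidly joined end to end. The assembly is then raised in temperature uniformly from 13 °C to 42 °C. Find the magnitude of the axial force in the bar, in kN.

P ≈ 22.8 kN (compressive)

With the walls removed the bar would change length by δ_free = Σ αᵢΔT Lᵢ = 10.9×10⁻⁶×29×200 + 12.6×10⁻⁶×29×575 + 1.3×10⁻⁶×29×825 = 0.3044 mm.
Since the ends are fixed, an axial force P builds up, equal in every segment, with P · Σ Lᵢ/(AᵢEᵢ) = δ_free.
The series flexibility is Σ Lᵢ/(AᵢEᵢ) = 200/(975×29×10³) + 575/(875×205×10³) + 825/(1800×150×10³) = 1.333×10⁻⁵ mm/N.
Hence P = δ_free / Σ(L/AE) = 0.3044/1.333×10⁻⁵ = 22.83 kN (compressive).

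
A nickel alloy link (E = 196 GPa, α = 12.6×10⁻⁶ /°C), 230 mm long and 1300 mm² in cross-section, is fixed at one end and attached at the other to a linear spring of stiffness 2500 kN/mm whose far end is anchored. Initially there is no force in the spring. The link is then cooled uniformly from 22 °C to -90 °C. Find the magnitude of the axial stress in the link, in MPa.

σ ≈ 192 MPa (tensile)

If the spring were absent the link would shorten by αΔT L = 12.6×10⁻⁶ × 112 × 230 = 0.3246 mm.
With a force P in the spring, the elastic change of the link is PL/(AE) and that of the spring is P/k; compatibility requires their sum to equal δ_free.
So P = δ_free / [L/(AE) + 1/k] = 0.3246 / [ 230/(1300×196×10³) + 1/(2500×10³) ].
P = 0.3246 / 1.303×10⁻⁶ = 249200 N.
σ = P/A = 249200/1300 = 191.7 MPa.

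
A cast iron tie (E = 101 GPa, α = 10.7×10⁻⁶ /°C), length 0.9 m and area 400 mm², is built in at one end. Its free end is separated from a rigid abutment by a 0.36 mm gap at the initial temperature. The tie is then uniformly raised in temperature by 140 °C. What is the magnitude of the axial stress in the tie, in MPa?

σ ≈ 111 MPa (compressive)

Unrestrained expansion: δ_free = αΔT L = 10.7×10⁻⁶ × 140 × 900 = 1.348 mm.
This exceeds the 0.36 mm gap, so the wall pushes back. The portion of expansion that must be recovered elastically is δ_free − gap = 1.348 − 0.36 = 0.9882 mm.
So σ = E(δ_free − g)/L = 101×10³ × 0.9882/900 = 110.9 MPa.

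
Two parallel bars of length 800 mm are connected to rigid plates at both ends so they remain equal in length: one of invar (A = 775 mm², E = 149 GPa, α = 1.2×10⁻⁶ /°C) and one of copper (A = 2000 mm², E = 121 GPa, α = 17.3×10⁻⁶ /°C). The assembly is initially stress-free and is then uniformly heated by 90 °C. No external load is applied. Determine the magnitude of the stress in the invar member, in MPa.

σ ≈ 146 MPa (tensile)

Both members must finish at the same length. With the larger α, the copper tends to over-expand; the plates restrain it, putting the copper in compression and the invar in tension. With no external load the two internal forces are equal and opposite, magnitude P.
Compatibility of the two members (thermal + elastic change equal): (α₁ − α₂)ΔT = P·[1/(A₁E₁) + 1/(A₂E₂)].
|α₁ − α₂|·ΔT = 16.1×10⁻⁶ × 90 = 0.001449.
1/(A₁E₁) + 1/(A₂E₂) = 1/(775×149×10³) + 1/(2000×121×10³) = 1.279×10⁻⁸ N⁻¹.
So P = 0.001449 / 1.279×10⁻⁸ = 113.3 kN.
σ_{invar} = P/A₁ = 113300/775 = 146.2 MPa, tensile.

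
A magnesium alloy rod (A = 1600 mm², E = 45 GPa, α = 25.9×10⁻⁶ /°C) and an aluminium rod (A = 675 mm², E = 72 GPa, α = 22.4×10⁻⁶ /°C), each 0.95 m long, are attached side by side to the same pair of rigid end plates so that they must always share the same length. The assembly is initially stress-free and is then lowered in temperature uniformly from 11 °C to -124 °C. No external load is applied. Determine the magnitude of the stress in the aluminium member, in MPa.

Equilibrium of a rigid end plate with no external load gives equal and opposite internal forces ±P in the two members. Since α_{magnesium alloy} > α_{aluminium}, cooling drives the magnesium alloy into tension and the aluminium into compression.
Compatibility of the two members (thermal + elastic change equal): (α₁ − α₂)ΔT = P·[1/(A₁E₁) + 1/(A₂E₂)].
|α₁ − α₂|·ΔT = 3.5×10⁻⁶ × 135 = 0.0004725.
1/(A₁E₁) + 1/(A₂E₂) = 1/(1600×45×10³) + 1/(675×72×10³) = 3.447×10⁻⁸ N⁻¹.
So P = 0.0004725 / 3.447×10⁻⁸ = 13.71 kN.
σ_{aluminium} = P/A₂ = 13710/675 = 20.31 MPa, compressive.

σ ≈ 20.3 MPa (compressive)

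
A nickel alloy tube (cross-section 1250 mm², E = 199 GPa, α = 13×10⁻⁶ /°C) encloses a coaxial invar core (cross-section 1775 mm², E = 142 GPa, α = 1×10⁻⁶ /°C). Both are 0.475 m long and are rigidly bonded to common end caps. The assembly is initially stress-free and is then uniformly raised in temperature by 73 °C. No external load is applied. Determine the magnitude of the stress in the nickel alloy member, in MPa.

Both members must finish at the same length. With the larger α, the nickel alloy tends to over-expand; the plates restrain it, putting the nickel alloy in compression and the invar in tension. With no external load the two internal forces are equal and opposite, magnitude P.
Compatibility of the two members (thermal + elastic change equal): (α₁ − α₂)ΔT = P·[1/(A₁E₁) + 1/(A₂E₂)].
|α₁ − α₂|·ΔT = 12×10⁻⁶ × 73 = 0.000876.
1/(A₁E₁) + 1/(A₂E₂) = 1/(1250×199×10³) + 1/(1775×142×10³) = 7.988×10⁻⁹ N⁻¹.
P = 0.000876 / 7.988×10⁻⁹ = 109700 N = 109.7 kN.
σ_{nickel alloy} = P/A₁ = 109700/1250 = 87.74 MPa, compressive.

σ ≈ 87.7 MPa (compressive)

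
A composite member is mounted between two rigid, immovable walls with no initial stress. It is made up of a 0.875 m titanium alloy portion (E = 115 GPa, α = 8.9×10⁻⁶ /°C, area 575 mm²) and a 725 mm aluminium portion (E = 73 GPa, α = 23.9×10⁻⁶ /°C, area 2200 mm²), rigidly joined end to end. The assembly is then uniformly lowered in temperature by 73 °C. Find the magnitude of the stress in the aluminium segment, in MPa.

σ ≈ 47 MPa (tensile)

With the walls removed the bar would change length by δ_free = Σ αᵢΔT Lᵢ = 8.9×10⁻⁶×73×875 + 23.9×10⁻⁶×73×725 = 1.833 mm.
Since the ends are fixed, an axial force P builds up, equal in every segment, with P · Σ Lᵢ/(AᵢEᵢ) = δ_free.
The series flexibility is Σ Lᵢ/(AᵢEᵢ) = 875/(575×115×10³) + 725/(2200×73×10³) = 1.775×10⁻⁵ mm/N.
Hence P = δ_free / Σ(L/AE) = 1.833/1.775×10⁻⁵ = 103.3 kN (tensile).
σ_{aluminium} = P / A = 103300 / 2200 = 46.96 MPa.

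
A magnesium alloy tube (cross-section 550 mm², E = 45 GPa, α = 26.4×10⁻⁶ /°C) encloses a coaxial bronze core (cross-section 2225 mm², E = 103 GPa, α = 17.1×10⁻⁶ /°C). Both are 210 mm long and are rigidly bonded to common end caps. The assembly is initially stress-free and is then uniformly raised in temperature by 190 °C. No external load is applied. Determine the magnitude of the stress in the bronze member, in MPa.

Both members must finish at the same length. With the larger α, the magnesium alloy tends to over-expand; the plates restrain it, putting the magnesium alloy in compression and the bronze in tension. With no external load the two internal forces are equal and opposite, magnitude P.
Equating the net (thermal + elastic) strains gives |α₁ − α₂|·ΔT = P·[1/(A₁E₁) + 1/(A₂E₂)].
|α₁ − α₂|·ΔT = 9.3×10⁻⁶ × 190 = 0.001767.
1/(A₁E₁) + 1/(A₂E₂) = 1/(550×45×10³) + 1/(2225×103×10³) = 4.477×10⁻⁸ N⁻¹.
P = 0.001767 / 4.477×10⁻⁸ = 39470 N = 39.47 kN.
σ_{bronze} = P/A₂ = 39470/2225 = 17.74 MPa, tensile.

σ ≈ 17.7 MPa (tensile)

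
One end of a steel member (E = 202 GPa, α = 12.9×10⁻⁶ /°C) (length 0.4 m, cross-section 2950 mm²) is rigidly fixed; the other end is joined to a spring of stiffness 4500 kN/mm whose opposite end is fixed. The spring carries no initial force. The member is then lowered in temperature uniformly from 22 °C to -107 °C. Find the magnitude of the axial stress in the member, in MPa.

σ ≈ 253 MPa (tensile)

The unrestrained thermal change is αΔT L = 12.9×10⁻⁶ × 129 × 400 = 0.6656 mm.
Let P be the tensile force in the spring. The member extends elastically by PL/(AE) and the spring stretches by P/k; together these equal δ_free.
P [ L/(AE) + 1/k ] = δ_free → P [ 400/(2950×202×10³) + 1/(4500×10³) ] = 0.6656.
P = 0.6656 / 8.935×10⁻⁷ = 745000 N.
σ = P/A = 745000/2950 = 252.5 MPa.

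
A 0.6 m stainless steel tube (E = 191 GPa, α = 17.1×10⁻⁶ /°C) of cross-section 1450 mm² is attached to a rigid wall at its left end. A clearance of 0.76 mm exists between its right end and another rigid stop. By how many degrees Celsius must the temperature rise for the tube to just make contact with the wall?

ΔT ≈ 74.1 °C

The gap closes when αΔT L = 0.76 mm, since the tube is still unstressed at that instant.
So ΔT = g/(αL) = 0.76/(17.1×10⁻⁶ × 600) = 74.07 °C.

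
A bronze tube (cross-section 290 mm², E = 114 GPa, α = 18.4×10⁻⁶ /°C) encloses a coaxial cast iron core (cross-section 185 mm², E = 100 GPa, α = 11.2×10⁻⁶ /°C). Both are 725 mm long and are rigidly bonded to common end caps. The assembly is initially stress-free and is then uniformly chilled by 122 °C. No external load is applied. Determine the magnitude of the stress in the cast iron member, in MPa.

Equilibrium of a rigid end plate with no external load gives equal and opposite internal forces ±P in the two members. Since α_{bronze} > α_{cast iron}, cooling drives the bronze into tension and the cast iron into compression.
Compatibility of the two members (thermal + elastic change equal): (α₁ − α₂)ΔT = P·[1/(A₁E₁) + 1/(A₂E₂)].
|α₁ − α₂|·ΔT = 7.2×10⁻⁶ × 122 = 0.0008784.
1/(A₁E₁) + 1/(A₂E₂) = 1/(290×114×10³) + 1/(185×100×10³) = 8.43×10⁻⁸ N⁻¹.
So P = 0.0008784 / 8.43×10⁻⁸ = 10.42 kN.
σ_{cast iron} = P/A₂ = 10420/185 = 56.32 MPa, compressive.

σ ≈ 56.3 MPa (compressive)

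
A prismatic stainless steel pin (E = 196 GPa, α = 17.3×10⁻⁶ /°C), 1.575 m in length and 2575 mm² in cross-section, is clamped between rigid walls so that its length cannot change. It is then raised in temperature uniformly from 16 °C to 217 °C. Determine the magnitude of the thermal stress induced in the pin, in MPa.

With length fixed, the mechanical strain must cancel the thermal strain αΔT = 17.3×10⁻⁶ × 201 = 3477.3×10⁻⁶.
σ = EαΔT = 196×10³ × 17.3×10⁻⁶ × 201 = 681.6 MPa (compressive; the pin is trying to expand).

σ ≈ 682 MPa (compressive)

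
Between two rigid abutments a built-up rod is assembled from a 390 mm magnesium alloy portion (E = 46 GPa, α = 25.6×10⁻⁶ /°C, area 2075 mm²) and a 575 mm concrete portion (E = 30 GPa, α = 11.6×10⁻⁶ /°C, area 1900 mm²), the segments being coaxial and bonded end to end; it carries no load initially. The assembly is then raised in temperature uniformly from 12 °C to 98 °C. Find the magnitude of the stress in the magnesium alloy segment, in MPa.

σ ≈ 48.7 MPa (compressive)

With the walls removed the bar would change length by δ_free = Σ αᵢΔT Lᵢ = 25.6×10⁻⁶×86×390 + 11.6×10⁻⁶×86×575 = 1.432 mm.
Since the ends are fixed, an axial force P builds up, equal in every segment, with P · Σ Lᵢ/(AᵢEᵢ) = δ_free.
The series flexibility is Σ Lᵢ/(AᵢEᵢ) = 390/(2075×46×10³) + 575/(1900×30×10³) = 1.417×10⁻⁵ mm/N.
So P = 1.432 / 1.417×10⁻⁵ = 101 kN, compressive.
σ_{magnesium alloy} = P / A = 101000 / 2075 = 48.7 MPa.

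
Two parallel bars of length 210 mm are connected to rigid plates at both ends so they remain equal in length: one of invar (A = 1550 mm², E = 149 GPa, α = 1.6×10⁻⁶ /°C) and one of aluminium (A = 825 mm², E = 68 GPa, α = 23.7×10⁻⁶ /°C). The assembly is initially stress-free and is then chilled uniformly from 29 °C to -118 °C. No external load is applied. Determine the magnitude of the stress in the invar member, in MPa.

σ ≈ 94.6 MPa (compressive)

Equilibrium of a rigid end plate with no external load gives equal and opposite internal forces ±P in the two members. Since α_{aluminium} > α_{invar}, cooling drives the aluminium into tension and the invar into compression.
Compatibility of the two members (thermal + elastic change equal): (α₁ − α₂)ΔT = P·[1/(A₁E₁) + 1/(A₂E₂)].
|α₁ − α₂|·ΔT = 22.1×10⁻⁶ × 147 = 0.003249.
1/(A₁E₁) + 1/(A₂E₂) = 1/(1550×149×10³) + 1/(825×68×10³) = 2.216×10⁻⁸ N⁻¹.
P = 0.003249 / 2.216×10⁻⁸ = 146600 N = 146.6 kN.
σ_{invar} = P/A₁ = 146600/1550 = 94.6 MPa, compressive.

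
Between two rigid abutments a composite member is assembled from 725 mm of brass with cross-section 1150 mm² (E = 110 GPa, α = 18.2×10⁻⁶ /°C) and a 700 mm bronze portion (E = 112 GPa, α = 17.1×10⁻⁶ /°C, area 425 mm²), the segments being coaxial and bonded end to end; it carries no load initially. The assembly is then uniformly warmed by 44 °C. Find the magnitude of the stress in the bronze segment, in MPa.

Free thermal expansion of the whole bar: Σ αᵢΔT Lᵢ = 18.2×10⁻⁶×44×725 + 17.1×10⁻⁶×44×700 = 1.107 mm.
Since the ends are fixed, an axial force P builds up, equal in every segment, with P · Σ Lᵢ/(AᵢEᵢ) = δ_free.
The series flexibility is Σ Lᵢ/(AᵢEᵢ) = 725/(1150×110×10³) + 700/(425×112×10³) = 2.044×10⁻⁵ mm/N.
So P = 1.107 / 2.044×10⁻⁵ = 54.18 kN, compressive.
σ_{bronze} = P / A = 54180 / 425 = 127.5 MPa.

σ ≈ 127 MPa (compressive)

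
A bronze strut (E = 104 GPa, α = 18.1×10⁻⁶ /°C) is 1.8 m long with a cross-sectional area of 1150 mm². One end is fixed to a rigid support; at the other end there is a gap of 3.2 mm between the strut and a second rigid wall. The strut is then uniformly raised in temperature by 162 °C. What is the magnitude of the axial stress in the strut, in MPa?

If the wall were absent the strut would grow by αΔT L = 18.1×10⁻⁶ × 162 × 1800 = 5.278 mm.
After closing the 3.2 mm clearance, 5.278 − 3.2 = 2.078 mm of expansion remains to be suppressed by the wall.
So σ = E(δ_free − g)/L = 104×10³ × 2.078/1800 = 120.1 MPa.

σ ≈ 120 MPa (compressive)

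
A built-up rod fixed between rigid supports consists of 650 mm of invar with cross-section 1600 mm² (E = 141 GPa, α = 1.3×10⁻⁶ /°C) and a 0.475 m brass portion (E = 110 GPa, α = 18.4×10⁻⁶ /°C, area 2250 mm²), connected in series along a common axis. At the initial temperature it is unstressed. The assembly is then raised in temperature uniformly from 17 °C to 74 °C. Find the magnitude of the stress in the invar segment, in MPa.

If the supports were absent, the total length change would be Σ αᵢΔT Lᵢ = 1.3×10⁻⁶×57×650 + 18.4×10⁻⁶×57×475 = 0.5463 mm.
The rigid supports impose zero overall length change; the single axial force P common to all segments must satisfy P Σ Lᵢ/(AᵢEᵢ) = δ_free.
Σ Lᵢ/(AᵢEᵢ) = 650/(1600×141×10³) + 475/(2250×110×10³) = 4.8×10⁻⁶ mm/N.
Hence P = δ_free / Σ(L/AE) = 0.5463/4.8×10⁻⁶ = 113.8 kN (compressive).
σ_{invar} = P / A = 113800 / 1600 = 71.13 MPa.

σ ≈ 71.1 MPa (compressive)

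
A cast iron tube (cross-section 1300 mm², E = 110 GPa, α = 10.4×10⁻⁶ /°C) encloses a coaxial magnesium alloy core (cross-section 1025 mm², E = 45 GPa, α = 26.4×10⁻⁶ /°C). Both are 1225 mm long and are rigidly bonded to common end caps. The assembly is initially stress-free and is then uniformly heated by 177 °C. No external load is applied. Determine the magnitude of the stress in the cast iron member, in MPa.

σ ≈ 76 MPa (tensile)

Both members must finish at the same length. With the larger α, the magnesium alloy tends to over-expand; the plates restrain it, putting the magnesium alloy in compression and the cast iron in tension. With no external load the two internal forces are equal and opposite, magnitude P.
Compatibility of the two members (thermal + elastic change equal): (α₁ − α₂)ΔT = P·[1/(A₁E₁) + 1/(A₂E₂)].
|α₁ − α₂|·ΔT = 16×10⁻⁶ × 177 = 0.002832.
1/(A₁E₁) + 1/(A₂E₂) = 1/(1300×110×10³) + 1/(1025×45×10³) = 2.867×10⁻⁸ N⁻¹.
P = 0.002832 / 2.867×10⁻⁸ = 98770 N = 98.77 kN.
σ_{cast iron} = P/A₁ = 98770/1300 = 75.98 MPa, tensile.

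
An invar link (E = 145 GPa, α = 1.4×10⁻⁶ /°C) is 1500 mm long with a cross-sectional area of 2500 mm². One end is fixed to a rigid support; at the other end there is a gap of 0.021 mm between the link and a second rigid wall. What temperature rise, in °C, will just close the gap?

ΔT ≈ 10 °C

The gap closes when αΔT L = 0.021 mm, since the link is still unstressed at that instant.
So ΔT = g/(αL) = 0.021/(1.4×10⁻⁶ × 1500) = 10 °C.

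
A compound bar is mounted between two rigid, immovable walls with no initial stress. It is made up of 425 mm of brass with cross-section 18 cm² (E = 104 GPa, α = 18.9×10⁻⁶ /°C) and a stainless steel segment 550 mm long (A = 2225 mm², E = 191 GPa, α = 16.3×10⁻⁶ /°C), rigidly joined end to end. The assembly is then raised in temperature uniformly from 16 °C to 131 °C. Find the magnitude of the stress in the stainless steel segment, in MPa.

σ ≈ 246 MPa (compressive)

Free thermal expansion of the whole bar: Σ αᵢΔT Lᵢ = 18.9×10⁻⁶×115×425 + 16.3×10⁻⁶×115×550 = 1.955 mm.
Since the ends are fixed, an axial force P builds up, equal in every segment, with P · Σ Lᵢ/(AᵢEᵢ) = δ_free.
The series flexibility is Σ Lᵢ/(AᵢEᵢ) = 425/(1800×104×10³) + 550/(2225×191×10³) = 3.564×10⁻⁶ mm/N.
So P = 1.955 / 3.564×10⁻⁶ = 548.4 kN, compressive.
σ_{stainless steel} = P / A = 548400 / 2225 = 246.5 MPa.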